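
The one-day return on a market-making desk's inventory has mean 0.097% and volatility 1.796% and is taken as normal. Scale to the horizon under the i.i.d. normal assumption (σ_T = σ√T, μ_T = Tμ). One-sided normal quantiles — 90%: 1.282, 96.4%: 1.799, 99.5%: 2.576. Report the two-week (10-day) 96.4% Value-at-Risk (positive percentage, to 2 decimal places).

9.25%

σ_{10d} = 1.796% × √10 = 5.679%; μ_{10d} = 10 × 0.097% = 0.970%.
VaR = −(0.970%) + 1.799 × 5.679% = 9.247%.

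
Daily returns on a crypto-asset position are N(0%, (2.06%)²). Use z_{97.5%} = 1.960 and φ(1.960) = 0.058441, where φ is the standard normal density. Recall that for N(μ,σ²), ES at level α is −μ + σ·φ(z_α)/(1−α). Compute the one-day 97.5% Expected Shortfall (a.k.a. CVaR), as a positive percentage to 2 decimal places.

4.82%

Tail multiplier: φ(z)/(1−α) = 0.058441 / 0.025 = 2.338.
ES = 2.06% × 2.338 = 4.816%.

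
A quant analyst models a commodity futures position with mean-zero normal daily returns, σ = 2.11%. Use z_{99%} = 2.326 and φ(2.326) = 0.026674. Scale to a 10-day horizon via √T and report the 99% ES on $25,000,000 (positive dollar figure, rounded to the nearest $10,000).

$4,450,000

σ_{10d} = 2.11% × √10 = 6.672%.
ES multiplier = φ(z)/(1−α) = 0.026674/0.01 = 2.667.
ES = 6.672% × 2.667 = 17.794%; on $25,000,000: $4,448,500.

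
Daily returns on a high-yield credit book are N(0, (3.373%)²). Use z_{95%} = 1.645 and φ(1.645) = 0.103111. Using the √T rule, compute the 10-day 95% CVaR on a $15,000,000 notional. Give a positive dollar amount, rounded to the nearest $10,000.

σ_{10d} = 3.373% × √10 = 10.666%.
ES multiplier = φ(z)/(1−α) = 0.103111/0.05 = 2.062.
ES = 10.666% × 2.062 = 21.993%; on $15,000,000: $3,298,950.

$3,300,000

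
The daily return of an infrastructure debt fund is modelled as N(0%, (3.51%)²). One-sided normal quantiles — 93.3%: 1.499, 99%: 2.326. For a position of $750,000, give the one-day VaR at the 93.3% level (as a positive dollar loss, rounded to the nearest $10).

VaR = z·σ = 1.499 × 3.51% = 5.261%.
On $750,000: 0.05261 × $750,000 = $39,458.

$39,460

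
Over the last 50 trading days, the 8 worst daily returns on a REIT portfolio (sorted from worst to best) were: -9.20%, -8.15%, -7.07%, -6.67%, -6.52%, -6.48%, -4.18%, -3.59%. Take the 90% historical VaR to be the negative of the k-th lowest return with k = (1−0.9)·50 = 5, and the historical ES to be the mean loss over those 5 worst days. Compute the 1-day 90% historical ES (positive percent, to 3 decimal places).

7.522%

The 5 worst returns sum to -37.61%.
ES = −(-37.61%) / 5 = 7.522%.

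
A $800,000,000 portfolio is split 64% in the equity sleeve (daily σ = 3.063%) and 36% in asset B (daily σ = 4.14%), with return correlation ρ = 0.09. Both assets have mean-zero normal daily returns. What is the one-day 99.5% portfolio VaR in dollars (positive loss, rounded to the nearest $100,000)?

σ_p² = 0.64²·3.063² + 0.36²·4.14² + 2·0.09·0.64·0.36·3.063·4.14 = 6.5900 (%²).
σ_p = √6.5900 = 2.567%.
At 99.5%, z = 2.576.
VaR = 2.576 × 2.567% = 6.613%; on $800,000,000 that is $52,904,000.

$52,900,000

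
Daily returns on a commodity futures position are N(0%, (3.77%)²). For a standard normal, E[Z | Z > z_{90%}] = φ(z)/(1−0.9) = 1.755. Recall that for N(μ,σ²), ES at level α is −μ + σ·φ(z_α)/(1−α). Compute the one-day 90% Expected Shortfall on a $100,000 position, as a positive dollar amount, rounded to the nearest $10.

ES = 3.77% × 1.755 = 6.616%.
On $100,000: 0.06616 × $100,000 = $6,616.

$6,620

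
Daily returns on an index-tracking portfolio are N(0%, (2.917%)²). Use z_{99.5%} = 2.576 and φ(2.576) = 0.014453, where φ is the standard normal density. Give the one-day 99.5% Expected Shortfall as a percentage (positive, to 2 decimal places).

8.43%

Tail multiplier: φ(z)/(1−α) = 0.014453 / 0.005 = 2.891.
ES = 2.917% × 2.891 = 8.433%.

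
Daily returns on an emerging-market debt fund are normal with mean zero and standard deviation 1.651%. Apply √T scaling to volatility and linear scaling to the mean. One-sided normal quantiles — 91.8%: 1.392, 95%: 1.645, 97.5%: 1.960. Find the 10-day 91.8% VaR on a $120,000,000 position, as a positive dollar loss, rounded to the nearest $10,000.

σ_{10d} = 1.651% × √10 = 5.221%.
VaR = 1.392 × 5.221% = 7.268%.
On $120,000,000: 0.07268 × $120,000,000 = $8,721,600.

$8,720,000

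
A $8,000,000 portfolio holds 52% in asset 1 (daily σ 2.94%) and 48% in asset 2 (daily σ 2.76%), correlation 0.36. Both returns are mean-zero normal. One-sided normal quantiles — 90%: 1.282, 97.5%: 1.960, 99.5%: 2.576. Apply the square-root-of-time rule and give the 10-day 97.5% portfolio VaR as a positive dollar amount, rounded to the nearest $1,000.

σ_p = √(0.52²·2.94² + 0.48²·2.76² + 2·0.36·0.52·0.48·2.94·2.76) = 2.356%.
σ_{10d} = 2.356% × √10 = 7.450%.
VaR = 1.960 × 7.450% = 14.602%; on $8,000,000 that is $1,168,160.

$1,168,000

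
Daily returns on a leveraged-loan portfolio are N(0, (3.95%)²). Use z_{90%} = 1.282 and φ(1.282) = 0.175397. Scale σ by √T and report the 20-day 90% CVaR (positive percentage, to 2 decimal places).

30.98%

σ_{20d} = 3.95% × √20 = 17.665%.
ES multiplier = φ(z)/(1−α) = 0.175397/0.1 = 1.754.
ES = 17.665% × 1.754 = 30.984%.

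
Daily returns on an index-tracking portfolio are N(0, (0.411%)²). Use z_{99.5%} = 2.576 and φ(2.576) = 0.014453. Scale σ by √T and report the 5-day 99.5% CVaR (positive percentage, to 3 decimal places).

2.657%

σ_{5d} = 0.411% × √5 = 0.919%.
ES multiplier = φ(z)/(1−α) = 0.014453/0.005 = 2.891.
ES = 0.919% × 2.891 = 2.657%.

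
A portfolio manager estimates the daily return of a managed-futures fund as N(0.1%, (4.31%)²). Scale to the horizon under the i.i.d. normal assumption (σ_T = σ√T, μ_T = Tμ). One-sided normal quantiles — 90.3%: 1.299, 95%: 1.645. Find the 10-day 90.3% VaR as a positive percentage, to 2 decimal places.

σ_{10d} = 4.31% × √10 = 13.629%; μ_{10d} = 10 × 0.1% = 1.000%.
VaR = −(1.000%) + 1.299 × 13.629% = 16.704%.

16.70%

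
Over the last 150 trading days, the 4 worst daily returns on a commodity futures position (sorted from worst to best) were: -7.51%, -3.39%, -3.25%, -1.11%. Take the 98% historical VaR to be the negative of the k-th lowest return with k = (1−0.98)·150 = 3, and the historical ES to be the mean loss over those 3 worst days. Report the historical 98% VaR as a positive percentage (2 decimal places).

3.25%

k = 3; the 3rd lowest return is -3.25%, so VaR = 3.25%.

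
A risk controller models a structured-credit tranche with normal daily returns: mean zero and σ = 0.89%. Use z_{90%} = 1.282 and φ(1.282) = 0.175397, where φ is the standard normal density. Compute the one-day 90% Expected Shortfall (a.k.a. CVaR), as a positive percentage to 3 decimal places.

1.561%

Tail multiplier: φ(z)/(1−α) = 0.175397 / 0.1 = 1.754.
ES = 0.89% × 1.754 = 1.561%.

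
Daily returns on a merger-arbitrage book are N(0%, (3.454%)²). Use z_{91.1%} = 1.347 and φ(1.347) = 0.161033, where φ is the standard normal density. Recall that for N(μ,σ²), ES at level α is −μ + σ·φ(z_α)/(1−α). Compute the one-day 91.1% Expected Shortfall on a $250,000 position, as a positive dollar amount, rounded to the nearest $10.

$15,620

Tail multiplier: φ(z)/(1−α) = 0.161033 / 0.089 = 1.809.
ES = 3.454% × 1.809 = 6.248%.
On $250,000: 0.06248 × $250,000 = $15,620.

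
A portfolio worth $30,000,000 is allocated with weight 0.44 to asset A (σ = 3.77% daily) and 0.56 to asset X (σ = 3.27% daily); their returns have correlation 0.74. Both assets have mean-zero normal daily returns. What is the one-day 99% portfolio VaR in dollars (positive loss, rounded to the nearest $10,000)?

σ_p² = 0.44²·3.77² + 0.56²·3.27² + 2·0.74·0.44·0.56·3.77·3.27 = 10.6006 (%²).
σ_p = √10.6006 = 3.256%.
At 99%, z = 2.326.
VaR = 2.326 × 3.256% = 7.573%; on $30,000,000 that is $2,271,900.

$2,270,000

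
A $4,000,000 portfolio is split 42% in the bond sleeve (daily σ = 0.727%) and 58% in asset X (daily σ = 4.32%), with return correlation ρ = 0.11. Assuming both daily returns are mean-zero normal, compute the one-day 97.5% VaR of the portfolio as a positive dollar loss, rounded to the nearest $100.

σ_p² = 0.42²·0.727² + 0.58²·4.32² + 2·0.11·0.42·0.58·0.727·4.32 = 6.5396 (%²).
σ_p = √6.5396 = 2.557%.
At 97.5%, z = 1.960.
VaR = 1.960 × 2.557% = 5.012%; on $4,000,000 that is $200,480.

$200,500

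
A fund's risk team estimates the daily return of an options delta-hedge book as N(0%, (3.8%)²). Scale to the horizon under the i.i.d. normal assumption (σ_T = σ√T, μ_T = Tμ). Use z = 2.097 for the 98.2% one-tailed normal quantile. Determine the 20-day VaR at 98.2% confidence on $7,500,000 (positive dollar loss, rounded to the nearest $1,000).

σ_{20d} = 3.8% × √20 = 16.994%.
VaR = 2.097 × 16.994% = 35.636%.
On $7,500,000: 0.35636 × $7,500,000 = $2,672,700.

$2,673,000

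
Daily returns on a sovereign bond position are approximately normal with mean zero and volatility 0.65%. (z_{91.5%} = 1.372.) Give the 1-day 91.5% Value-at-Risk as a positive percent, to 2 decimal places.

VaR = z·σ = 1.372 × 0.65% = 0.892%.

0.89%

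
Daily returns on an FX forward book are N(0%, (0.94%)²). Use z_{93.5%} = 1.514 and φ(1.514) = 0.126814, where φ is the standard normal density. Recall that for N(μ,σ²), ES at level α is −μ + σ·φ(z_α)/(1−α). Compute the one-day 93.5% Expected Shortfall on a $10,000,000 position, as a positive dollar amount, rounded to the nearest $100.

$183,400

Tail multiplier: φ(z)/(1−α) = 0.126814 / 0.065 = 1.951.
ES = 0.94% × 1.951 = 1.834%.
On $10,000,000: 0.01834 × $10,000,000 = $183,400.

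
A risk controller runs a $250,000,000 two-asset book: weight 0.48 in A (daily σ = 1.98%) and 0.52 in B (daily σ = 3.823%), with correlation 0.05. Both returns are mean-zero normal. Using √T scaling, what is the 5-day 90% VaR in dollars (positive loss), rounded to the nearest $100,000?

σ_p = √(0.48²·1.98² + 0.52²·3.823² + 2·0.05·0.48·0.52·1.98·3.823) = 2.246%.
σ_{5d} = 2.246% × √5 = 5.022%.
z(90%) = 1.282.
VaR = 1.282 × 5.022% = 6.438%; on $250,000,000 that is $16,095,000.

$16,100,000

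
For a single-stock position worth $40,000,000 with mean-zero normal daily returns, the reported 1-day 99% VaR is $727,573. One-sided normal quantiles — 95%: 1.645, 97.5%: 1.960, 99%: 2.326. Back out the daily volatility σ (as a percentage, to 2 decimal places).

0.78%

VaR as a fraction: $727,573 / $40,000,000 = 1.819%.
σ = VaR / z = 1.819% / 2.326 = 0.782%.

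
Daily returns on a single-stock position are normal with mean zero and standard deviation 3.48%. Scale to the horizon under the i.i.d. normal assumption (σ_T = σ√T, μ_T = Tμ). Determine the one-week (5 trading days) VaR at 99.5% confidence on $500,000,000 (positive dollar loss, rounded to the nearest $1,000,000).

At 99.5%, z = 2.576.
σ_{5d} = 3.48% × √5 = 7.782%.
VaR = 2.576 × 7.782% = 20.046%.
On $500,000,000: 0.20046 × $500,000,000 = $100,230,000.

$100,000,000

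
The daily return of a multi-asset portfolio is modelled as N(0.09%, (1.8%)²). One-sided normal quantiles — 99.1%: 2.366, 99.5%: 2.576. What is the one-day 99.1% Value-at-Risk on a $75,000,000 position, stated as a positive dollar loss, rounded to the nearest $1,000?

$3,127,000

VaR = −μ + z·σ = −(0.09%) + 2.366 × 1.8% = 4.169%.
On $75,000,000: 0.04169 × $75,000,000 = $3,126,750.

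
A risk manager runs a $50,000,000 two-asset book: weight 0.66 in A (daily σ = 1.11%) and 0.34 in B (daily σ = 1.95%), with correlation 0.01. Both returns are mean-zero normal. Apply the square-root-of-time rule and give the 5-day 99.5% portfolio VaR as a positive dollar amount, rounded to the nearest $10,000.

σ_p = √(0.66²·1.11² + 0.34²·1.95² + 2·0.01·0.66·0.34·1.11·1.95) = 0.993%.
σ_{5d} = 0.993% × √5 = 2.220%.
z(99.5%) = 2.576.
VaR = 2.576 × 2.220% = 5.719%; on $50,000,000 that is $2,859,500.

$2,860,000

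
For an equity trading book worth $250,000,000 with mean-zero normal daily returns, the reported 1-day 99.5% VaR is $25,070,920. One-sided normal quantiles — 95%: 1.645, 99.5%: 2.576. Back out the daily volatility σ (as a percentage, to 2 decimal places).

3.89%

VaR as a fraction: $25,070,920 / $250,000,000 = 10.028%.
σ = VaR / z = 10.028% / 2.576 = 3.893%.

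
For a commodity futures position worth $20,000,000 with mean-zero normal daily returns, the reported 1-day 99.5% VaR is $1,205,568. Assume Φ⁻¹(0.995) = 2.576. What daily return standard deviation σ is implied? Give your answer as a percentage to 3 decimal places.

VaR as a fraction: $1,205,568 / $20,000,000 = 6.028%.
σ = VaR / z = 6.028% / 2.576 = 2.340%.

2.340%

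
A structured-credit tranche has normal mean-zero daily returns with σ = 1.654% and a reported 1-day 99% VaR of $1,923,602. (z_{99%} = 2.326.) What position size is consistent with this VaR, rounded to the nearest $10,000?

VaR as a fraction of value: z·σ = 2.326 × 1.654% = 3.8472%.
Position = $1,923,602 / 0.038472 = $50,000,000.

$50,000,000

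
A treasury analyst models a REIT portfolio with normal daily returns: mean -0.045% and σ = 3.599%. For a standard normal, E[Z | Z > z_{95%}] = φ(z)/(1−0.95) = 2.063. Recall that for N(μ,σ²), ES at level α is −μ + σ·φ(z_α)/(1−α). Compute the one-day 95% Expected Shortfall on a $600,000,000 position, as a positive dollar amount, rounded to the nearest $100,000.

$44,800,000

ES = −(-0.045%) + 3.599% × 2.063 = 7.470%.
On $600,000,000: 0.07470 × $600,000,000 = $44,820,000.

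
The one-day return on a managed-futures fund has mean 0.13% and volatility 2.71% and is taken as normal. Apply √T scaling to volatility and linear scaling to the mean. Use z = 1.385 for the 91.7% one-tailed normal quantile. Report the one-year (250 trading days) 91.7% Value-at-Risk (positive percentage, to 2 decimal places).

σ_{250d} = 2.71% × √250 = 42.849%; μ_{250d} = 250 × 0.13% = 32.500%.
VaR = −(32.500%) + 1.385 × 42.849% = 26.846%.

26.85%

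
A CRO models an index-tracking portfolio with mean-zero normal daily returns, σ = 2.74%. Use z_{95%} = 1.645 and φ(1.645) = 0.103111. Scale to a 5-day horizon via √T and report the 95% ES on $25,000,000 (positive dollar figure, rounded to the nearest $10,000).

σ_{5d} = 2.74% × √5 = 6.127%.
ES multiplier = φ(z)/(1−α) = 0.103111/0.05 = 2.062.
ES = 6.127% × 2.062 = 12.634%; on $25,000,000: $3,158,500.

$3,160,000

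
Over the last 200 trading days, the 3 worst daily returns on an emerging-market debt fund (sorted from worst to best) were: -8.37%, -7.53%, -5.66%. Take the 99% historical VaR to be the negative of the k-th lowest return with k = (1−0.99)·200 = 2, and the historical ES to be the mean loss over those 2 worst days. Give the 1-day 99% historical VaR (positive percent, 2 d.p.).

k = 2; the 2nd lowest return is -7.53%, so VaR = 7.53%.

7.53%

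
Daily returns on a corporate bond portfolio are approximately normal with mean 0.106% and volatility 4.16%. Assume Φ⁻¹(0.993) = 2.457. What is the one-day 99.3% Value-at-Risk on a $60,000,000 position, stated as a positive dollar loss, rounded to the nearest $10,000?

$6,070,000

VaR = −μ + z·σ = −(0.106%) + 2.457 × 4.16% = 10.115%.
On $60,000,000: 0.10115 × $60,000,000 = $6,069,000.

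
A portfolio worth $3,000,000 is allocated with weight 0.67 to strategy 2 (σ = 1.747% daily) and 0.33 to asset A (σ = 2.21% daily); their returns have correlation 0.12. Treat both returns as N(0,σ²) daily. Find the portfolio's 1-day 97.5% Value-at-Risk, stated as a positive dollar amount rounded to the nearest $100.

$85,300

σ_p² = 0.67²·1.747² + 0.33²·2.21² + 2·0.12·0.67·0.33·1.747·2.21 = 2.1068 (%²).
σ_p = √2.1068 = 1.451%.
At 97.5%, z = 1.960.
VaR = 1.960 × 1.451% = 2.844%; on $3,000,000 that is $85,320.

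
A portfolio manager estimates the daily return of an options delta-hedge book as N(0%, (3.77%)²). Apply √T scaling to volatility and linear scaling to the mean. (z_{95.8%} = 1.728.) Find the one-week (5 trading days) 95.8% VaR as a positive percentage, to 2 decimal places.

σ_{5d} = 3.77% × √5 = 8.430%.
VaR = 1.728 × 8.430% = 14.567%.

14.57%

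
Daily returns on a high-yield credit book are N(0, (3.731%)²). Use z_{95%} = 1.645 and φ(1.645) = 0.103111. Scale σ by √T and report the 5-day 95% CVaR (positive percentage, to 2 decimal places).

17.20%

σ_{5d} = 3.731% × √5 = 8.343%.
ES multiplier = φ(z)/(1−α) = 0.103111/0.05 = 2.062.
ES = 8.343% × 2.062 = 17.203%.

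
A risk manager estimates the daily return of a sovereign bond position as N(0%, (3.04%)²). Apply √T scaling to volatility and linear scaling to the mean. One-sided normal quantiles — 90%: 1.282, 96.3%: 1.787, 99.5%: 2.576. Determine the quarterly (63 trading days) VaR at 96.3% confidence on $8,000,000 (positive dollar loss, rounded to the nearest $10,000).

σ_{63d} = 3.04% × √63 = 24.129%.
VaR = 1.787 × 24.129% = 43.119%.
On $8,000,000: 0.43119 × $8,000,000 = $3,449,520.

$3,450,000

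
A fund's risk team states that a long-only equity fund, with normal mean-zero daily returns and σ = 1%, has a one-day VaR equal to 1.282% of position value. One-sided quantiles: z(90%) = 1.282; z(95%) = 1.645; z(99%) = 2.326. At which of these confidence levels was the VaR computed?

Implied z = VaR/σ = 1.282 / 1 = 1.282.
This matches z(90%) = 1.282.

90%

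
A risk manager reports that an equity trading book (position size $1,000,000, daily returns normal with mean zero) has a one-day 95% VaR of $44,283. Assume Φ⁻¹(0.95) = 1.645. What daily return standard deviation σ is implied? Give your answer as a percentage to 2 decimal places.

2.69%

VaR as a fraction: $44,283 / $1,000,000 = 4.428%.
σ = VaR / z = 4.428% / 1.645 = 2.692%.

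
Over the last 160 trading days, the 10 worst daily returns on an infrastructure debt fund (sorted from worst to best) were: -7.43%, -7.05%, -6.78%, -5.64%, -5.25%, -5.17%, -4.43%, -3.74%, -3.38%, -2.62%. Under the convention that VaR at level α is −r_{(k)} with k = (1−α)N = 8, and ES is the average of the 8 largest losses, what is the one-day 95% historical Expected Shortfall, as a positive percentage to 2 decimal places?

The 8 worst returns sum to -45.49%.
ES = −(-45.49%) / 8 = 5.68625% ≈ 5.69%.

5.69%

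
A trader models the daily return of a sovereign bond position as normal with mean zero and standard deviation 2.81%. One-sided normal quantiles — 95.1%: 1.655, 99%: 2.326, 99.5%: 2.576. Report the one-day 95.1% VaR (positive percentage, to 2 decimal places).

4.65%

VaR = z·σ = 1.655 × 2.81% = 4.651%.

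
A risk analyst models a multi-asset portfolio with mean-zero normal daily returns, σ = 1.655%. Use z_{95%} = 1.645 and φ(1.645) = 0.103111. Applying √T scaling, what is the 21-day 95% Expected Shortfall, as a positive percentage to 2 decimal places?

σ_{21d} = 1.655% × √21 = 7.584%.
ES multiplier = φ(z)/(1−α) = 0.103111/0.05 = 2.062.
ES = 7.584% × 2.062 = 15.638%.

15.64%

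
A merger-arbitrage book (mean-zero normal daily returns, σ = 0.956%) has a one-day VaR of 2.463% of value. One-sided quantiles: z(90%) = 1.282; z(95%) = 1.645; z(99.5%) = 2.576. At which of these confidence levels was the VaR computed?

Implied z = VaR/σ = 2.463 / 0.956 = 2.576.
This matches z(99.5%) = 2.576.

99.5%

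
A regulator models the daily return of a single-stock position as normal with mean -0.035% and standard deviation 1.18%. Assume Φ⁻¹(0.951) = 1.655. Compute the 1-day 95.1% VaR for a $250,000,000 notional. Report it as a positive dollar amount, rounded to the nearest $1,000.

$4,970,000

VaR = −μ + z·σ = −(-0.035%) + 1.655 × 1.18% = 1.988%.
On $250,000,000: 0.01988 × $250,000,000 = $4,970,000.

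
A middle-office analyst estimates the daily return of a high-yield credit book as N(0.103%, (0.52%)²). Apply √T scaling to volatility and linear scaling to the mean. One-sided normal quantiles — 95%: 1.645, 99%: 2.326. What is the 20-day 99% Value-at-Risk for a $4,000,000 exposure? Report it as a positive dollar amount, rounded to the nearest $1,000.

σ_{20d} = 0.52% × √20 = 2.326%; μ_{20d} = 20 × 0.103% = 2.060%.
VaR = −(2.060%) + 2.326 × 2.326% = 3.350%.
On $4,000,000: 0.03350 × $4,000,000 = $134,000.

$134,000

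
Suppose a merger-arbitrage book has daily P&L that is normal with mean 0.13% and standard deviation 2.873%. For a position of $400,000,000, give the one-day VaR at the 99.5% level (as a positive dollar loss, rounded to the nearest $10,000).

$29,080,000

At 99.5% one-sided, z = 2.576.
VaR = −μ + z·σ = −(0.13%) + 2.576 × 2.873% = 7.271%.
On $400,000,000: 0.07271 × $400,000,000 = $29,084,000.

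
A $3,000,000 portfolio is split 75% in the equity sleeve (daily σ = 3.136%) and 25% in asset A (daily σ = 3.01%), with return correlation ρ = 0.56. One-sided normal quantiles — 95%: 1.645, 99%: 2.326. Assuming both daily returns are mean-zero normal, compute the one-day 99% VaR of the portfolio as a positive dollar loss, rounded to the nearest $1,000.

$198,000

σ_p² = 0.75²·3.136² + 0.25²·3.01² + 2·0.56·0.75·0.25·3.136·3.01 = 8.0804 (%²).
σ_p = √8.0804 = 2.843%.
VaR = 2.326 × 2.843% = 6.613%; on $3,000,000 that is $198,390.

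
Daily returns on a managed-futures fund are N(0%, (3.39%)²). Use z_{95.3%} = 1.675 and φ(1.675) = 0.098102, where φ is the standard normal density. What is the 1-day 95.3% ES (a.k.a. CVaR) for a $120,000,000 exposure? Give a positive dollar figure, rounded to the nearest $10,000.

Tail multiplier: φ(z)/(1−α) = 0.098102 / 0.047 = 2.087.
ES = 3.39% × 2.087 = 7.075%.
On $120,000,000: 0.07075 × $120,000,000 = $8,490,000.

$8,490,000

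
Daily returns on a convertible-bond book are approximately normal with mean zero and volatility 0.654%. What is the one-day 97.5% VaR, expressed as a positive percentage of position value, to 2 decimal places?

At 97.5% one-sided, z = 1.960.
VaR = z·σ = 1.960 × 0.654% = 1.282%.

1.28%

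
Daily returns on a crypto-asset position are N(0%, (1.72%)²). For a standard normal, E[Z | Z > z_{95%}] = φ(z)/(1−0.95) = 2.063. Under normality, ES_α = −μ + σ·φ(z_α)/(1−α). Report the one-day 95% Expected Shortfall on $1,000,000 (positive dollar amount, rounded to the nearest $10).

ES = 1.72% × 2.063 = 3.548%.
On $1,000,000: 0.03548 × $1,000,000 = $35,480.

$35,480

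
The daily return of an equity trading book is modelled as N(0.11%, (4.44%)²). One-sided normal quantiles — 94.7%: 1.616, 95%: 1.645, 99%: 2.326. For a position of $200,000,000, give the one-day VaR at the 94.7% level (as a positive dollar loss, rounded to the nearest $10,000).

VaR = −μ + z·σ = −(0.11%) + 1.616 × 4.44% = 7.065%.
On $200,000,000: 0.07065 × $200,000,000 = $14,130,000.

$14,130,000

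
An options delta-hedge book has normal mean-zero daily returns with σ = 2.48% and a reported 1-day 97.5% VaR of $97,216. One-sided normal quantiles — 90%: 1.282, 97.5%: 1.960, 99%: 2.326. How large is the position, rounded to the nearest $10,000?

$2,000,000

VaR as a fraction of value: z·σ = 1.960 × 2.48% = 4.8608%.
Position = $97,216 / 0.048608 = $2,000,000.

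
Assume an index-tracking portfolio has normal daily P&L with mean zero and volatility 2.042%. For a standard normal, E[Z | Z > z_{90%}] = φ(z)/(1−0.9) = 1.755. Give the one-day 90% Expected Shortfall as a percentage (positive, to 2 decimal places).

3.58%

ES = 2.042% × 1.755 = 3.584%.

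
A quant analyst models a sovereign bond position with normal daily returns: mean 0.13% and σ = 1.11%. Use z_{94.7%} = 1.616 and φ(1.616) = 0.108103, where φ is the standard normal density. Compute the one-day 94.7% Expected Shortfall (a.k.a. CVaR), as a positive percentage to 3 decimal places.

2.134%

Tail multiplier: φ(z)/(1−α) = 0.108103 / 0.053 = 2.040.
ES = −(0.13%) + 1.11% × 2.040 = 2.134%.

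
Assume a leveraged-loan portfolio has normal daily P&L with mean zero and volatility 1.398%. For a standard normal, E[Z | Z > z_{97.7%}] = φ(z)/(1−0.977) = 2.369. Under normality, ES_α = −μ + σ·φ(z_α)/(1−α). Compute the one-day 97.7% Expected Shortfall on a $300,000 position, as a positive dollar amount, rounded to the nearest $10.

ES = 1.398% × 2.369 = 3.312%.
On $300,000: 0.03312 × $300,000 = $9,936.

$9,940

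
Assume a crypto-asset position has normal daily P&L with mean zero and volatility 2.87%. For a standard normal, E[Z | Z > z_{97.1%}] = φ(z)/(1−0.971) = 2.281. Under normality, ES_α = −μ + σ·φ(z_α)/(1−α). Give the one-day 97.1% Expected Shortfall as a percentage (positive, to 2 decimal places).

6.55%

ES = 2.87% × 2.281 = 6.546%.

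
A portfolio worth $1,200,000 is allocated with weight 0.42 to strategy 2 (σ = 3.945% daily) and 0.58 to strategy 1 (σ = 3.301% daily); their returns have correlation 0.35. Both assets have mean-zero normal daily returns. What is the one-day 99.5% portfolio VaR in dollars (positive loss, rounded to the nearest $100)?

σ_p² = 0.42²·3.945² + 0.58²·3.301² + 2·0.35·0.42·0.58·3.945·3.301 = 8.6315 (%²).
σ_p = √8.6315 = 2.938%.
At 99.5%, z = 2.576.
VaR = 2.576 × 2.938% = 7.568%; on $1,200,000 that is $90,816.

$90,800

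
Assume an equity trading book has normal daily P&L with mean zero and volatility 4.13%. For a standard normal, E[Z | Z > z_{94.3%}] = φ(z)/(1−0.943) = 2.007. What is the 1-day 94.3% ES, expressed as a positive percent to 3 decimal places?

ES = 4.13% × 2.007 = 8.289%.

8.289%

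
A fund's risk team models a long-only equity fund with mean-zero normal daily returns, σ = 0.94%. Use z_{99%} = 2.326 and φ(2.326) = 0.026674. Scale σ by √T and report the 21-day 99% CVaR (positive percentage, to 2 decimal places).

σ_{21d} = 0.94% × √21 = 4.308%.
ES multiplier = φ(z)/(1−α) = 0.026674/0.01 = 2.667.
ES = 4.308% × 2.667 = 11.489%.

11.49%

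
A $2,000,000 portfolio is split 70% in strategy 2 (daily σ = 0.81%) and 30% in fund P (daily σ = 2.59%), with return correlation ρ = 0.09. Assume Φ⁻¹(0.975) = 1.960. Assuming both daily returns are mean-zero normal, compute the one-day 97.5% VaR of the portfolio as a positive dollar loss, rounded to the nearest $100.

$39,300

σ_p² = 0.7²·0.81² + 0.3²·2.59² + 2·0.09·0.7·0.3·0.81·2.59 = 1.0045 (%²).
σ_p = √1.0045 = 1.002%.
VaR = 1.960 × 1.002% = 1.964%; on $2,000,000 that is $39,280.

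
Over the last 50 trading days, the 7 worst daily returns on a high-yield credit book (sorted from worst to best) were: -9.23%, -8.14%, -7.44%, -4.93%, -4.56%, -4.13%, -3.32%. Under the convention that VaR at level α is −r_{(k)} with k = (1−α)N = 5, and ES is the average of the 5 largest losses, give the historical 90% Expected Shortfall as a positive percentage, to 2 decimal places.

The 5 worst returns sum to -34.30%.
ES = −(-34.30%) / 5 = 6.86%.

6.86%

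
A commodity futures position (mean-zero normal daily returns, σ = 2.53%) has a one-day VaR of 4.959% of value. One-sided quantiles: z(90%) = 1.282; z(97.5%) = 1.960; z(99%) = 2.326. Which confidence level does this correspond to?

97.5%

Implied z = VaR/σ = 4.959 / 2.53 = 1.960.
This matches z(97.5%) = 1.960.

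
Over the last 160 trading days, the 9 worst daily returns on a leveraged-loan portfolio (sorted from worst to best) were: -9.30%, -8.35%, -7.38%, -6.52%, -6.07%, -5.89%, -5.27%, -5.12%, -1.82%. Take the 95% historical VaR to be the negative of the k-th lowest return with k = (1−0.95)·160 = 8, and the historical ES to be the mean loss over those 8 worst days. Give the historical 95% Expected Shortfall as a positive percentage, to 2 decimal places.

The 8 worst returns sum to -53.90%.
ES = −(-53.90%) / 8 = 6.7375% ≈ 6.74%.

6.74%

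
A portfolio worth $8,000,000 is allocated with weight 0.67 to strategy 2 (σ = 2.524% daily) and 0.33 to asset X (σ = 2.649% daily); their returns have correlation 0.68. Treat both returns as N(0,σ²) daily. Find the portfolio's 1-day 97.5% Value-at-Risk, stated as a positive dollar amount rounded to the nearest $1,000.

σ_p² = 0.67²·2.524² + 0.33²·2.649² + 2·0.68·0.67·0.33·2.524·2.649 = 5.6344 (%²).
σ_p = √5.6344 = 2.374%.
At 97.5%, z = 1.960.
VaR = 1.960 × 2.374% = 4.653%; on $8,000,000 that is $372,240.

$372,000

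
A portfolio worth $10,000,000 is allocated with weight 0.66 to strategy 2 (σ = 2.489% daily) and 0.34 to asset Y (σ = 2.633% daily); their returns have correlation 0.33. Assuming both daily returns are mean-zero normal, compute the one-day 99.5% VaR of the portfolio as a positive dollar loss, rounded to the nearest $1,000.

$545,000

σ_p² = 0.66²·2.489² + 0.34²·2.633² + 2·0.33·0.66·0.34·2.489·2.633 = 4.4706 (%²).
σ_p = √4.4706 = 2.114%.
At 99.5%, z = 2.576.
VaR = 2.576 × 2.114% = 5.446%; on $10,000,000 that is $544,600.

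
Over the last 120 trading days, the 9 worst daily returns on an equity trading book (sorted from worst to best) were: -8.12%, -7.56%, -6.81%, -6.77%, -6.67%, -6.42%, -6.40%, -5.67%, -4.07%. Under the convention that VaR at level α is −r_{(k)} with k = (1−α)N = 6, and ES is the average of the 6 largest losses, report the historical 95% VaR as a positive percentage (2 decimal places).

6.42%

k = 6; the 6th lowest return is -6.42%, so VaR = 6.42%.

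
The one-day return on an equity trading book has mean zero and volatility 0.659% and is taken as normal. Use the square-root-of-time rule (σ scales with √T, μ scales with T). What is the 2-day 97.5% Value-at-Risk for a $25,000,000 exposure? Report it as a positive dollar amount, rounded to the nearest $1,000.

At 97.5%, z = 1.960.
σ_{2d} = 0.659% × √2 = 0.932%.
VaR = 1.960 × 0.932% = 1.827%.
On $25,000,000: 0.01827 × $25,000,000 = $456,750.

$457,000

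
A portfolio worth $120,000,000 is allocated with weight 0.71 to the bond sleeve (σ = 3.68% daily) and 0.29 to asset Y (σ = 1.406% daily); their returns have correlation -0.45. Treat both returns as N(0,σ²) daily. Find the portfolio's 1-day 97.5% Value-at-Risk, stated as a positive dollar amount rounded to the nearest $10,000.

σ_p² = 0.71²·3.68² + 0.29²·1.406² + 2·-0.45·0.71·0.29·3.68·1.406 = 6.0342 (%²).
σ_p = √6.0342 = 2.456%.
At 97.5%, z = 1.960.
VaR = 1.960 × 2.456% = 4.814%; on $120,000,000 that is $5,776,800.

$5,780,000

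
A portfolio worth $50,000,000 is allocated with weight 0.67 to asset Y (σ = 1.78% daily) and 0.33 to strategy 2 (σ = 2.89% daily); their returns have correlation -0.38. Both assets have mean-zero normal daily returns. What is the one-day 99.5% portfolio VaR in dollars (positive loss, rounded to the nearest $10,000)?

$1,560,000

σ_p² = 0.67²·1.78² + 0.33²·2.89² + 2·-0.38·0.67·0.33·1.78·2.89 = 1.4674 (%²).
σ_p = √1.4674 = 1.211%.
At 99.5%, z = 2.576.
VaR = 2.576 × 1.211% = 3.120%; on $50,000,000 that is $1,560,000.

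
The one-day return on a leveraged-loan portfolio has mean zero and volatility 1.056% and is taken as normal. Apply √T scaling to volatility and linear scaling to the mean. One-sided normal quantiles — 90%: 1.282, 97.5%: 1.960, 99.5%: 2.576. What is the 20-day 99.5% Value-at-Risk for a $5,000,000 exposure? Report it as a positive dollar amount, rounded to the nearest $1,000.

σ_{20d} = 1.056% × √20 = 4.723%.
VaR = 2.576 × 4.723% = 12.166%.
On $5,000,000: 0.12166 × $5,000,000 = $608,300.

$608,000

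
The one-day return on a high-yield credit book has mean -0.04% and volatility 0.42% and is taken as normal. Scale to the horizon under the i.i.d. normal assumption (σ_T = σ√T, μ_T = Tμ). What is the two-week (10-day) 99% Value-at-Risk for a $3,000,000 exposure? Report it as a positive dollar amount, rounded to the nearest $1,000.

$105,000

At 99%, z = 2.326.
σ_{10d} = 0.42% × √10 = 1.328%; μ_{10d} = 10 × -0.04% = -0.400%.
VaR = −(-0.400%) + 2.326 × 1.328% = 3.489%.
On $3,000,000: 0.03489 × $3,000,000 = $104,670.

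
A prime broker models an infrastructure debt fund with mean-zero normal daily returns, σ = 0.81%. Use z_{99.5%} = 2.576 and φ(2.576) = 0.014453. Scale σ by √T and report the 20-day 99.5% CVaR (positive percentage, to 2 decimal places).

10.47%

σ_{20d} = 0.81% × √20 = 3.622%.
ES multiplier = φ(z)/(1−α) = 0.014453/0.005 = 2.891.
ES = 3.622% × 2.891 = 10.471%.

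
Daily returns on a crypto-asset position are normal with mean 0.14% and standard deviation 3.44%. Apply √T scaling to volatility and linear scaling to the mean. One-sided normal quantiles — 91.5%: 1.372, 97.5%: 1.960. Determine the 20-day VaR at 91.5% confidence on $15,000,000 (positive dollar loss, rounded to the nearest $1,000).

$2,746,000

σ_{20d} = 3.44% × √20 = 15.384%; μ_{20d} = 20 × 0.14% = 2.800%.
VaR = −(2.800%) + 1.372 × 15.384% = 18.307%.
On $15,000,000: 0.18307 × $15,000,000 = $2,746,050.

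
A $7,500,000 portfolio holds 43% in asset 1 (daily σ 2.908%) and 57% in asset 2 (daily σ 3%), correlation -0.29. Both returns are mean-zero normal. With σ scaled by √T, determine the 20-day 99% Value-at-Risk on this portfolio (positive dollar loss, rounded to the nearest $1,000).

$1,406,000

σ_p = √(0.43²·2.908² + 0.57²·3² + 2·-0.29·0.43·0.57·2.908·3) = 1.802%.
σ_{20d} = 1.802% × √20 = 8.059%.
z(99%) = 2.326.
VaR = 2.326 × 8.059% = 18.745%; on $7,500,000 that is $1,405,875.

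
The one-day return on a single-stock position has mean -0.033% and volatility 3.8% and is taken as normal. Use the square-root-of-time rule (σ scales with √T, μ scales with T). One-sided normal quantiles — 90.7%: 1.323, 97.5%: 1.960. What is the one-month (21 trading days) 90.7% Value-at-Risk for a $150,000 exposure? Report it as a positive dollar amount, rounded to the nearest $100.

$35,600

σ_{21d} = 3.8% × √21 = 17.414%; μ_{21d} = 21 × -0.033% = -0.693%.
VaR = −(-0.693%) + 1.323 × 17.414% = 23.732%.
On $150,000: 0.23732 × $150,000 = $35,598.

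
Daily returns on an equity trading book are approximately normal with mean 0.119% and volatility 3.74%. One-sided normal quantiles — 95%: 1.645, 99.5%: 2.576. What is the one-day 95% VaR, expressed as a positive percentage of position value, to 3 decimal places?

6.033%

VaR = −μ + z·σ = −(0.119%) + 1.645 × 3.74% = 6.033%.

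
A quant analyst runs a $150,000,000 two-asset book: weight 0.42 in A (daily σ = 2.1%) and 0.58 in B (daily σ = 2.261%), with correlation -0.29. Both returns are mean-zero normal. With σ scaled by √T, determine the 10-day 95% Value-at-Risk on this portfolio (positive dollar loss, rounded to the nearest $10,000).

σ_p = √(0.42²·2.1² + 0.58²·2.261² + 2·-0.29·0.42·0.58·2.1·2.261) = 1.352%.
σ_{10d} = 1.352% × √10 = 4.275%.
z(95%) = 1.645.
VaR = 1.645 × 4.275% = 7.032%; on $150,000,000 that is $10,548,000.

$10,550,000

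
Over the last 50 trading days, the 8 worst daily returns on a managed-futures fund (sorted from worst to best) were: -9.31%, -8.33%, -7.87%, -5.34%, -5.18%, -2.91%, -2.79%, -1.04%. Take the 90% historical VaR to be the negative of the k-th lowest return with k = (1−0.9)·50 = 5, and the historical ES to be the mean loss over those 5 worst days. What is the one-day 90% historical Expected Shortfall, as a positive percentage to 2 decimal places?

7.21%

The 5 worst returns sum to -36.03%.
ES = −(-36.03%) / 5 = 7.206% ≈ 7.21%.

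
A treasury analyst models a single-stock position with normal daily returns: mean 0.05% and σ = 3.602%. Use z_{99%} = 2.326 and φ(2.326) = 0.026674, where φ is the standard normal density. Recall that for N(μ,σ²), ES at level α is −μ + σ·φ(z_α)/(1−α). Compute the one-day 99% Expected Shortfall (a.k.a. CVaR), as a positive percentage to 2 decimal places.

Tail multiplier: φ(z)/(1−α) = 0.026674 / 0.01 = 2.667.
ES = −(0.05%) + 3.602% × 2.667 = 9.557%.

9.56%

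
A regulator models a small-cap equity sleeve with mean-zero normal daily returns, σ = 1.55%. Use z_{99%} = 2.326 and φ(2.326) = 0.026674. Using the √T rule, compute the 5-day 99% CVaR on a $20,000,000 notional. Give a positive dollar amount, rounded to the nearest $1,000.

$1,849,000

σ_{5d} = 1.55% × √5 = 3.466%.
ES multiplier = φ(z)/(1−α) = 0.026674/0.01 = 2.667.
ES = 3.466% × 2.667 = 9.244%; on $20,000,000: $1,848,800.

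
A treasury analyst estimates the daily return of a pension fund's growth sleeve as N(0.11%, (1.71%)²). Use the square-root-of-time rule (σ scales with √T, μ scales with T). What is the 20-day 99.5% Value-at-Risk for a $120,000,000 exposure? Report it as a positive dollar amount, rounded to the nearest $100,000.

$21,000,000

At 99.5%, z = 2.576.
σ_{20d} = 1.71% × √20 = 7.647%; μ_{20d} = 20 × 0.11% = 2.200%.
VaR = −(2.200%) + 2.576 × 7.647% = 17.499%.
On $120,000,000: 0.17499 × $120,000,000 = $20,998,800.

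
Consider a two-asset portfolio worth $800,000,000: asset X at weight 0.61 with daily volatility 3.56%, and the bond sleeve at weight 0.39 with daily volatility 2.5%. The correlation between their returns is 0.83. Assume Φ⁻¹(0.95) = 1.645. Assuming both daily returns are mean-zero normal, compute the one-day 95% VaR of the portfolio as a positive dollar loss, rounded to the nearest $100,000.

σ_p² = 0.61²·3.56² + 0.39²·2.5² + 2·0.83·0.61·0.39·3.56·2.5 = 9.1812 (%²).
σ_p = √9.1812 = 3.030%.
VaR = 1.645 × 3.030% = 4.984%; on $800,000,000 that is $39,872,000.

$39,900,000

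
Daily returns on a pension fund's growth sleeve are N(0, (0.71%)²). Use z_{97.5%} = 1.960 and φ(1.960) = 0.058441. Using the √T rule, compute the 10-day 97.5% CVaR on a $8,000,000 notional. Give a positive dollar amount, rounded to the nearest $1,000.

σ_{10d} = 0.71% × √10 = 2.245%.
ES multiplier = φ(z)/(1−α) = 0.058441/0.025 = 2.338.
ES = 2.245% × 2.338 = 5.249%; on $8,000,000: $419,920.

$420,000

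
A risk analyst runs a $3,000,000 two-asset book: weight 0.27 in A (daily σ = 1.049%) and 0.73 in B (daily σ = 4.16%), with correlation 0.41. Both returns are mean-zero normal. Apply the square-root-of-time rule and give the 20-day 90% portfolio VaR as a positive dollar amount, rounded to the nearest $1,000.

$544,000

σ_p = √(0.27²·1.049² + 0.73²·4.16² + 2·0.41·0.27·0.73·1.049·4.16) = 3.163%.
σ_{20d} = 3.163% × √20 = 14.145%.
z(90%) = 1.282.
VaR = 1.282 × 14.145% = 18.134%; on $3,000,000 that is $544,020.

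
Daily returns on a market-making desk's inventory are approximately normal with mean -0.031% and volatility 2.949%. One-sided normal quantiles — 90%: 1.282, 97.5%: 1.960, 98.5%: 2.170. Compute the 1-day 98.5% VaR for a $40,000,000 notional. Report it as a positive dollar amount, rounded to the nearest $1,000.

VaR = −μ + z·σ = −(-0.031%) + 2.170 × 2.949% = 6.430%.
On $40,000,000: 0.06430 × $40,000,000 = $2,572,000.

$2,572,000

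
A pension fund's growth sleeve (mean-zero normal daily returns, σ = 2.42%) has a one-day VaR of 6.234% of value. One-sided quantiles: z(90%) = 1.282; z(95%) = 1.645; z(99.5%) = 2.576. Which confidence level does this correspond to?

Implied z = VaR/σ = 6.234 / 2.42 = 2.576.
This matches z(99.5%) = 2.576.

99.5%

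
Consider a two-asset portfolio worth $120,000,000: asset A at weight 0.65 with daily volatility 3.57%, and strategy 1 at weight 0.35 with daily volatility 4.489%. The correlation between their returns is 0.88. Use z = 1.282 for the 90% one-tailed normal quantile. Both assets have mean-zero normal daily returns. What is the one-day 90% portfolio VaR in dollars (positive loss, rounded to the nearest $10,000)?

$5,810,000

σ_p² = 0.65²·3.57² + 0.35²·4.489² + 2·0.88·0.65·0.35·3.57·4.489 = 14.2699 (%²).
σ_p = √14.2699 = 3.778%.
VaR = 1.282 × 3.778% = 4.843%; on $120,000,000 that is $5,811,600.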